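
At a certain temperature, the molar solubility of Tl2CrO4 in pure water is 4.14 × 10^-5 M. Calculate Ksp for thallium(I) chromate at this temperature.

Tl2CrO4(s) ⇌ 2 Tl^+(aq) + CrO4^2-(aq)
For each mole of Tl2CrO4 that dissolves: [Tl^+] = 2s, [CrO4^2-] = s.
Ksp = [Tl^+]^2[CrO4^2-]
Ksp = (2s)^2s = 4s^3
With s = 4.14 × 10^-5: Ksp = 2.84 × 10^-13

2.84e-13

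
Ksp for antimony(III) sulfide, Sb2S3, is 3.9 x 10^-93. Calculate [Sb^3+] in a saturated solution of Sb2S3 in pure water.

Sb2S3(s) ⇌ 2 Sb^3+(aq) + 3 S^2-(aq)
Ksp = [Sb^3+]^2[S^2-]^3
Let s = molar solubility. Then [Sb^3+] = 2s and [S^2-] = 3s.
Ksp = (2s)^2(3s)^3 = 108s^5
s^5 = 3.9 x 10^-93 / 108, so s = 1.29 x 10^-19 M
[Sb^3+] = 2s = 2.6 × 10^-19 M

2.6 x 10^-19 M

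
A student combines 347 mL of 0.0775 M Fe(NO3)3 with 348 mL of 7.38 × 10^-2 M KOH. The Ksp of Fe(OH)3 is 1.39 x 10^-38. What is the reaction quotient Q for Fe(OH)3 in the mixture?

Q = 1.95 x 10^-6

Total volume = 347 + 348 = 695 mL.
[Fe^3+] = 7.75 × 10^-2 × (347/695) = 3.869 × 10^-2 M
[OH^-] = 7.38 × 10^-2 × (348/695) = 3.695 × 10^-2 M
Fe(OH)3(s) ⇌ Fe^3+ + 3 OH^-, so Q = [Fe^3+][OH^-]^3
Q = (3.869 × 10^-2)(3.695 × 10^-2)^3 = 1.95 × 10^-6
Q > Ksp, so Fe(OH)3 will precipitate.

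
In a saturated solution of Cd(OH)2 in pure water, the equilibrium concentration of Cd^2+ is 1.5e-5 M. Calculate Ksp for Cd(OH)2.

Ksp = 1.4 x 10^-14

Cd(OH)2(s) ⇌ Cd^2+(aq) + 2 OH^-(aq)
Stoichiometry gives [OH^-] = (2/1)[Cd^2+] = 3.00 × 10^-5 M.
Ksp = [Cd^2+][OH^-]^2
Ksp = 1.5 x 10^-5 × (3.00 x 10^-5)^2 = 1.4 × 10^-14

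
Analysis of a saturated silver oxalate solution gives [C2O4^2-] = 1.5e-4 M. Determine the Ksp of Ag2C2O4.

Ag2C2O4(s) ⇌ 2 Ag^+ + C2O4^2-
Stoichiometry gives [Ag^+] = (2/1)[C2O4^2-] = 3.00 × 10^-4 M.
Ksp = [Ag^+]^2[C2O4^2-]
Ksp = (3.00 × 10^-4)^2 × 1.5 × 10^-4 = 1.4 x 10^-11

Ksp ≈ 1.4 × 10^-11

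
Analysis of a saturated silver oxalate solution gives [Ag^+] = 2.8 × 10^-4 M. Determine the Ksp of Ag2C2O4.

Ksp ≈ 1.1 × 10^-11

Ag2C2O4(s) ⇌ 2 Ag^+(aq) + C2O4^2-(aq)
Stoichiometry gives [C2O4^2-] = (1/2)[Ag^+] = 1.40 × 10^-4 M.
Ksp = [Ag^+]^2[C2O4^2-]
Ksp = (2.8 x 10^-4)^2 × 1.40 × 10^-4 = 1.1 × 10^-11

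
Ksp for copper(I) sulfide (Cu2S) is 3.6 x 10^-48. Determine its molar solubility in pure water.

Cu2S(s) ⇌ 2 Cu^+ + S^2-
Ksp = [Cu^+]^2[S^2-]
Let s = molar solubility. Then [Cu^+] = 2s and [S^2-] = s.
Ksp = (2s)^2s = 4s^3
Solving, s = (3.6 x 10^-48/4)^(1/3) = 9.7 x 10^-17 M

s = 9.7e-17 M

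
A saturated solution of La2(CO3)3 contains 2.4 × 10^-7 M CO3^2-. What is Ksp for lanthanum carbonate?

La2(CO3)3(s) ⇌ 2 La^3+ + 3 CO3^2-
Stoichiometry gives [La^3+] = (2/3)[CO3^2-] = 1.60 × 10^-7 M.
Ksp = [La^3+]^2[CO3^2-]^3
Ksp = (1.60 × 10^-7)^2 × (2.4 × 10^-7)^3 = 3.5 x 10^-34

Ksp ≈ 3.5 x 10^-34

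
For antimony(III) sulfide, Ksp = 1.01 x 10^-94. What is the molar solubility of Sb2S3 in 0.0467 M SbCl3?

Sb2S3(s) <=> 2 Sb^3+(aq) + 3 S^2-(aq)
Ksp = [Sb^3+]^2[S^2-]^3
Let s = moles of Sb2S3 that dissolve per litre. [Sb^3+] = 0.0467 + 2s ≈ 0.0467, [S^2-] = 3s (since Sb^3+ from SbCl3 dominates).
Ksp ≈ (0.0467)^2 × (3s)^3
s = 1.20 × 10^-31 M
Check: 2s = 2.4 × 10^-31 ≪ 0.0467, so the approximation is valid.

s = 1.20 × 10^-31 M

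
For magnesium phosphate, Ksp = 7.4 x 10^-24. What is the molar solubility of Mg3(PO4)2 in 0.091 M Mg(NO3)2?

s ≈ 5.0 x 10^-11 M

Mg3(PO4)2(s) ⇌ 3 Mg^2+ + 2 PO4^3-
Ksp = [Mg^2+]^3[PO4^3-]^2
If s mol/L dissolves here, [Mg^2+] = 0.091 + 3s ≈ 0.091, [PO4^3-] = 2s (since Mg^2+ from Mg(NO3)2 dominates).
Ksp ≈ (0.091)^3 × (2s)^2
s = 5.0 × 10^-11 M
Check: 3s = 1.5 × 10^-10 ≪ 0.091, so the approximation is valid.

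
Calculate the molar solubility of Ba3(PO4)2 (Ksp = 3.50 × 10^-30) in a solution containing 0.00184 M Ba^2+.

s ≈ 1.19e-11 M

Ba3(PO4)2(s) ⇌ 3 Ba^2+(aq) + 2 PO4^3-(aq)
Ksp = [Ba^2+]^3[PO4^3-]^2
If s mol/L dissolves here, [Ba^2+] = 0.00184 + 3s ≈ 0.00184, [PO4^3-] = 2s (common-ion effect: Ba^2+ is already 0.00184 M).
Ksp ≈ (0.00184)^3 × (2s)^2
s = 1.19 × 10^-11 M
Check: 3s = 3.6 x 10^-11 ≪ 0.00184, so the approximation is valid.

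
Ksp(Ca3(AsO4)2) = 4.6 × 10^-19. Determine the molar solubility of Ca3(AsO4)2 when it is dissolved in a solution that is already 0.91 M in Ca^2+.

Ca3(AsO4)2(s) ⇌ 3 Ca^2+(aq) + 2 AsO4^3-(aq)
Ksp = [Ca^2+]^3[AsO4^3-]^2
If s mol/L dissolves here, [Ca^2+] = 0.91 + 3s ≈ 0.91, [AsO4^3-] = 2s (since the Ca^2+ already present dominates).
Ksp ≈ (0.91)^3 × (2s)^2
s = 3.9 x 10^-10 M
Check: 3s = 1.2 x 10^-9 ≪ 0.91, so the approximation is valid.

s = 3.9 x 10^-10 M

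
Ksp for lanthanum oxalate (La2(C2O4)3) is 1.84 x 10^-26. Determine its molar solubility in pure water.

La2(C2O4)3(s) <=> 2 La^3+(aq) + 3 C2O4^2-(aq)
Ksp = [La^3+]^2[C2O4^2-]^3
If s mol/L of La2(C2O4)3 dissolves, [La^3+] = 2s and [C2O4^2-] = 3s.
Substituting: Ksp = (2s)^2(3s)^3 = 108s^5
Solving, s = (1.84 x 10^-26/108)^(1/5) = 2.79 × 10^-6 M

s = 2.79e-6 M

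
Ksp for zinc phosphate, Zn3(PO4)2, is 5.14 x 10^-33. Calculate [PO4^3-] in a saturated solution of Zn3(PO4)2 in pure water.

2.73e-7 M

Zn3(PO4)2(s) ⇌ 3 Zn^2+(aq) + 2 PO4^3-(aq)
Ksp = [Zn^2+]^3[PO4^3-]^2
If s mol/L of Zn3(PO4)2 dissolves, [Zn^2+] = 3s and [PO4^3-] = 2s.
Ksp = (3s)^3(2s)^2 = 108s^5
Solving, s = (5.14 x 10^-33/108)^(1/5) = 1.366 × 10^-7 M
[PO4^3-] = 2s = 2.73 × 10^-7 M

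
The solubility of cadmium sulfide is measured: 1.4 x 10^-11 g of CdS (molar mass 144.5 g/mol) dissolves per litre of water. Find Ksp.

Molar solubility s = (1.4 x 10^-11 g/L) / (144.5 g/mol) = 9.69 × 10^-14 M.
CdS(s) ⇌ Cd^2+ + S^2-
With molar solubility s: [Cd^2+] = s, [S^2-] = s.
Ksp = [Cd^2+][S^2-]
Ksp = s × s = s^2
With s = 9.69 x 10^-14: Ksp = 9.4 × 10^-27

Ksp ≈ 9.4e-27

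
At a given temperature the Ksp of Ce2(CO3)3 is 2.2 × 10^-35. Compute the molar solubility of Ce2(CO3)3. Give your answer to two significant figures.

s ≈ 4.6e-8 M

Ce2(CO3)3(s) <=> 2 Ce^3+(aq) + 3 CO3^2-(aq)
Ksp = [Ce^3+]^2[CO3^2-]^3
Let s = molar solubility. Then [Ce^3+] = 2s and [CO3^2-] = 3s.
Ksp = (2s)^2(3s)^3 = 108s^5
s = (2.2 × 10^-35 / 108)^(1/5) = 4.6 × 10^-8 M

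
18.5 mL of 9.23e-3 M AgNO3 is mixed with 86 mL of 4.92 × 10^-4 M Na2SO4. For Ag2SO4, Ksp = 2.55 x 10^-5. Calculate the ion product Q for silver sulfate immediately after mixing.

Total volume = 18.5 + 86 = 104.5 mL.
[Ag^+] = 9.23 × 10^-3 × (18.5/104.5) = 1.634 × 10^-3 M
[SO4^2-] = 4.92 x 10^-4 × (86/104.5) = 4.049 × 10^-4 M
Ag2SO4(s) <=> 2 Ag^+ + SO4^2-, so Q = [Ag^+]^2[SO4^2-]
Q = (1.634 × 10^-3)^2(4.049 × 10^-4) = 1.08 × 10^-9
Q < Ksp, so no precipitate of Ag2SO4 forms.

Q = 1.08 × 10^-9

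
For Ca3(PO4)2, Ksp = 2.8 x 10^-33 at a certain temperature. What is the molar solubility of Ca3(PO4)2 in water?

s = 1.2e-7 M

Ca3(PO4)2(s) ⇌ 3 Ca^2+(aq) + 2 PO4^3-(aq)
Ksp = [Ca^2+]^3[PO4^3-]^2
Let s = molar solubility. Then [Ca^2+] = 3s and [PO4^3-] = 2s.
Substituting: Ksp = (3s)^3(2s)^2 = 108s^5
s^5 = 2.8 x 10^-33 / 108, so s = 1.2 × 10^-7 M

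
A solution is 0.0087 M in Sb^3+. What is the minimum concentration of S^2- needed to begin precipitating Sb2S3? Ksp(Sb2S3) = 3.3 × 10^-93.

3.5 x 10^-30 M

Sb2S3(s) ⇌ 2 Sb^3+ + 3 S^2-
Ksp = [Sb^3+]^2[S^2-]^3
Precipitation begins when Q = Ksp. With [Sb^3+] = 0.0087 M:
3.3 × 10^-93 = (0.0087)^2 × [S^2-]^3
[S^2-] = (3.3 × 10^-93 / 7.57 x 10^-5)^(1/3) = 3.5 × 10^-30 M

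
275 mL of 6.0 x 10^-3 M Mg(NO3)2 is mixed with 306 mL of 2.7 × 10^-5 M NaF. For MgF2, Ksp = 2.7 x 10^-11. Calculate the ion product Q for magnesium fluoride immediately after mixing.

Q = 5.7e-13

Total volume = 275 + 306 = 581 mL.
[Mg^2+] = 6.0 x 10^-3 × (275/581) = 2.84 × 10^-3 M
[F^-] = 2.7 x 10^-5 × (306/581) = 1.42 × 10^-5 M
MgF2(s) <=> Mg^2+ + 2 F^-, so Q = [Mg^2+][F^-]^2
Q = (2.84 × 10^-3)(1.42 × 10^-5)^2 = 5.7 × 10^-13
Q < Ksp, so no precipitate of MgF2 forms.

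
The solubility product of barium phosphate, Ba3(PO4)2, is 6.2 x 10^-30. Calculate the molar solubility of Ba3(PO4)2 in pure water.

s ≈ 5.6 x 10^-7 M

Ba3(PO4)2(s) <=> 3 Ba^2+(aq) + 2 PO4^3-(aq)
Ksp = [Ba^2+]^3[PO4^3-]^2
For each mole of Ba3(PO4)2 that dissolves: [Ba^2+] = 3s, [PO4^3-] = 2s.
Substituting: Ksp = (3s)^3(2s)^2 = 108s^5
s^5 = 6.2 x 10^-30 / 108, so s = 5.6 × 10^-7 M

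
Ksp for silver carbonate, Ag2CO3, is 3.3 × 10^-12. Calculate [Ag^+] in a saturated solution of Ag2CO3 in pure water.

Ag2CO3(s) ⇌ 2 Ag^+ + CO3^2-
Ksp = [Ag^+]^2[CO3^2-]
With molar solubility s: [Ag^+] = 2s, [CO3^2-] = s.
So Ksp = (2s)^2 × s = 4s^3
Solving, s = (3.3 × 10^-12/4)^(1/3) = 9.38 × 10^-5 M
[Ag^+] = 2s = 1.9 × 10^-4 M

[Ag^+] ≈ 1.9e-4 M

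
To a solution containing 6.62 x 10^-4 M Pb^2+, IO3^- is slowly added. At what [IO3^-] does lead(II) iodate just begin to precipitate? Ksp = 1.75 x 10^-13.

[IO3^-] ≈ 1.63 x 10^-5 M

Pb(IO3)2(s) ⇌ Pb^2+ + 2 IO3^-
Ksp = [Pb^2+][IO3^-]^2
Precipitation begins when Q = Ksp. With [Pb^2+] = 6.62 x 10^-4 M:
1.75 x 10^-13 = (6.62 x 10^-4) × [IO3^-]^2
[IO3^-] = (1.75 x 10^-13 / 6.62 x 10^-4)^(1/2) = 1.63 × 10^-5 M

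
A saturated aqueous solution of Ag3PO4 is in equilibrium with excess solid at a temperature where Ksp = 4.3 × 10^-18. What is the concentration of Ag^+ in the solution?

Ag3PO4(s) <=> 3 Ag^+ + PO4^3-
Ksp = [Ag^+]^3[PO4^3-]
For each mole of Ag3PO4 that dissolves: [Ag^+] = 3s, [PO4^3-] = s.
So Ksp = (3s)^3 × s = 27s^4
Solving, s = (4.3 × 10^-18/27)^(1/4) = 2.00 × 10^-5 M
[Ag^+] = 3s = 6.0 x 10^-5 M

6.0 × 10^-5 M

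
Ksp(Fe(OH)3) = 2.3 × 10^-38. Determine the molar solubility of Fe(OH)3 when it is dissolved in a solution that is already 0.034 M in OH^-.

5.9 x 10^-34 M

Fe(OH)3(s) ⇌ Fe^3+(aq) + 3 OH^-(aq)
Ksp = [Fe^3+][OH^-]^3
If s mol/L dissolves here, [Fe^3+] = s, [OH^-] = 0.034 + 3s ≈ 0.034 (since the OH^- already present dominates).
Ksp ≈ s × (0.034)^3
s = 5.9 × 10^-34 M
Check: 3s = 1.8 × 10^-33 ≪ 0.034, so the approximation is valid.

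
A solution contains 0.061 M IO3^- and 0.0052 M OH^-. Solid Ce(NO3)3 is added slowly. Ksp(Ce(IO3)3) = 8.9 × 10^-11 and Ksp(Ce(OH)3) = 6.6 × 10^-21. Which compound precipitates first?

Each salt begins to precipitate when Q = Ksp, i.e. when [Ce^3+] reaches its threshold.
For Ce(IO3)3: 8.9 × 10^-11 = (0.061)^3 × [Ce^3+]  ⇒  [Ce^3+] = 3.9 × 10^-7 M.
For Ce(OH)3: 6.6 × 10^-21 = (0.0052)^3 × [Ce^3+]  ⇒  [Ce^3+] = 4.7 x 10^-14 M.
The salt with the lower threshold [Ce^3+] precipitates first: Ce(OH)3.

Ce(OH)3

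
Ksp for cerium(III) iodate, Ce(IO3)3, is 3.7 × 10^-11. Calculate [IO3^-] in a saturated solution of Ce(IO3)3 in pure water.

Ce(IO3)3(s) <=> Ce^3+ + 3 IO3^-
Ksp = [Ce^3+][IO3^-]^3
If s mol/L of Ce(IO3)3 dissolves, [Ce^3+] = s and [IO3^-] = 3s.
Substituting: Ksp = s(3s)^3 = 27s^4
Solving, s = (3.7 × 10^-11/27)^(1/4) = 1.08 × 10^-3 M
[IO3^-] = 3s = 3.2 × 10^-3 M

3.2 × 10^-3 M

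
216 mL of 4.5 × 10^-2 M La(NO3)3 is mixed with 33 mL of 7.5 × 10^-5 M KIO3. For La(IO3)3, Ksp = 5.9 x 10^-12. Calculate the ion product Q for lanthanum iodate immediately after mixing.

3.8 x 10^-17

Total volume = 216 + 33 = 249 mL.
[La^3+] = 4.5 × 10^-2 × (216/249) = 3.90 x 10^-2 M
[IO3^-] = 7.5 x 10^-5 × (33/249) = 9.94 × 10^-6 M
La(IO3)3(s) <=> La^3+ + 3 IO3^-, so Q = [La^3+][IO3^-]^3
Q = (3.90 × 10^-2)(9.94 x 10^-6)^3 = 3.8 × 10^-17
Q < Ksp, so no precipitate of La(IO3)3 forms.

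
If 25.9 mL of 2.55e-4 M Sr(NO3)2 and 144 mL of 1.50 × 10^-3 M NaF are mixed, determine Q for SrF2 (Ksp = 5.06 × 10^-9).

6.28e-11

Total volume = 25.9 + 144 = 169.9 mL.
[Sr^2+] = 2.55 x 10^-4 × (25.9/169.9) = 3.887 x 10^-5 M
[F^-] = 1.50 × 10^-3 × (144/169.9) = 1.271 × 10^-3 M
SrF2(s) <=> Sr^2+(aq) + 2 F^-(aq), so Q = [Sr^2+][F^-]^2
Q = (3.887 × 10^-5)(1.271 x 10^-3)^2 = 6.28 x 10^-11
Q < Ksp, so no precipitate of SrF2 forms.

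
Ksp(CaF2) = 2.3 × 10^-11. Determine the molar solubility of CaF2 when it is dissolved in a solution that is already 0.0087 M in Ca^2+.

CaF2(s) ⇌ Ca^2+ + 2 F^-
Ksp = [Ca^2+][F^-]^2
Let s = moles of CaF2 that dissolve per litre. [Ca^2+] = 0.0087 + s ≈ 0.0087, [F^-] = 2s (common-ion effect: Ca^2+ is already 0.0087 M).
Ksp ≈ 0.0087 × (2s)^2
s = 2.6 x 10^-5 M
Check: s = 2.6 x 10^-5 ≪ 0.0087, so the approximation is valid.

2.6e-5 M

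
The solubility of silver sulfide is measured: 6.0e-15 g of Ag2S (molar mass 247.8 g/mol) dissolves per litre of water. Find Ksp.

Ksp = 5.7e-50

Molar solubility s = (6.0 × 10^-15 g/L) / (247.8 g/mol) = 2.42 × 10^-17 M.
Ag2S(s) <=> 2 Ag^+ + S^2-
Let s = molar solubility. Then [Ag^+] = 2s and [S^2-] = s.
Ksp = [Ag^+]^2[S^2-]
Substituting: Ksp = (2s)^2s = 4s^3
With s = 2.42 × 10^-17: Ksp = 5.7 × 10^-50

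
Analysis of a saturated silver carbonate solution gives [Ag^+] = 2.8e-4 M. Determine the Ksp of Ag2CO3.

Ag2CO3(s) <=> 2 Ag^+(aq) + CO3^2-(aq)
Stoichiometry gives [CO3^2-] = (1/2)[Ag^+] = 1.40 × 10^-4 M.
Ksp = [Ag^+]^2[CO3^2-]
Ksp = (2.8 × 10^-4)^2 × 1.40 × 10^-4 = 1.1 × 10^-11

Ksp = 1.1 × 10^-11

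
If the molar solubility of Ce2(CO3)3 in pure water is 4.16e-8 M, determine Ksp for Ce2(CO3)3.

Ksp ≈ 1.35e-35

Ce2(CO3)3(s) <=> 2 Ce^3+(aq) + 3 CO3^2-(aq)
If s mol/L of Ce2(CO3)3 dissolves, [Ce^3+] = 2s and [CO3^2-] = 3s.
Ksp = [Ce^3+]^2[CO3^2-]^3
Ksp = (2s)^2(3s)^3 = 108s^5
With s = 4.16 × 10^-8: Ksp = 1.35 x 10^-35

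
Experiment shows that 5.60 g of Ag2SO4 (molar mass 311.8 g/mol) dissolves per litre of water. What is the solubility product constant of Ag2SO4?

2.32 × 10^-5

Molar solubility s = (5.60 g/L) / (311.8 g/mol) = 1.796 × 10^-2 M.
Ag2SO4(s) ⇌ 2 Ag^+(aq) + SO4^2-(aq)
If s mol/L of Ag2SO4 dissolves, [Ag^+] = 2s and [SO4^2-] = s.
Ksp = [Ag^+]^2[SO4^2-]
Ksp = (2s)^2s = 4s^3
Ksp = 4 × (1.796 × 10^-2)^3 = 2.32 x 10^-5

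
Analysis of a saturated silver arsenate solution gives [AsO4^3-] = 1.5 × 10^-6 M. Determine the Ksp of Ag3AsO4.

Ag3AsO4(s) ⇌ 3 Ag^+ + AsO4^3-
Stoichiometry gives [Ag^+] = (3/1)[AsO4^3-] = 4.50 × 10^-6 M.
Ksp = [Ag^+]^3[AsO4^3-]
Ksp = (4.50 × 10^-6)^3 × 1.5 × 10^-6 = 1.4 x 10^-22

1.4 x 10^-22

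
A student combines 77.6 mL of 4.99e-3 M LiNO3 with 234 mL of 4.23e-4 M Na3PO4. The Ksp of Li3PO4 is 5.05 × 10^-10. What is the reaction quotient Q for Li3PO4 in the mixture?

Total volume = 77.6 + 234 = 311.6 mL.
[Li^+] = 4.99 x 10^-3 × (77.6/311.6) = 1.243 × 10^-3 M
[PO4^3-] = 4.23 × 10^-4 × (234/311.6) = 3.177 × 10^-4 M
Li3PO4(s) ⇌ 3 Li^+ + PO4^3-, so Q = [Li^+]^3[PO4^3-]
Q = (1.243 x 10^-3)^3(3.177 × 10^-4) = 6.10 × 10^-13
Q < Ksp, so no precipitate of Li3PO4 forms.

Q = 6.10e-13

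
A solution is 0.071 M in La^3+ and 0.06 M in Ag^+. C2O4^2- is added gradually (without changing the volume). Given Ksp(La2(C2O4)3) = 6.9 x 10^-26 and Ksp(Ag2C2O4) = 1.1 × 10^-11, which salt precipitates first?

Each salt begins to precipitate when Q = Ksp, i.e. when [C2O4^2-] reaches its threshold.
For La2(C2O4)3: 6.9 x 10^-26 = (0.071)^2 × [C2O4^2-]^3  ⇒  [C2O4^2-] = 2.4 × 10^-8 M.
For Ag2C2O4: 1.1 × 10^-11 = (0.06)^2 × [C2O4^2-]  ⇒  [C2O4^2-] = 3.1 x 10^-9 M.
The salt with the lower threshold [C2O4^2-] precipitates first: Ag2C2O4.

Ag2C2O4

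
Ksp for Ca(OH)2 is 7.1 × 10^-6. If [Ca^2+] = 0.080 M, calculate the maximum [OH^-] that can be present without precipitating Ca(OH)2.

Ca(OH)2(s) ⇌ Ca^2+ + 2 OH^-
Ksp = [Ca^2+][OH^-]^2
Precipitation begins when Q = Ksp. With [Ca^2+] = 0.080 M:
7.1 × 10^-6 = (0.080) × [OH^-]^2
[OH^-] = (7.1 × 10^-6 / 8.0 × 10^-2)^(1/2) = 9.4 × 10^-3 M

[OH^-] = 9.4 x 10^-3 M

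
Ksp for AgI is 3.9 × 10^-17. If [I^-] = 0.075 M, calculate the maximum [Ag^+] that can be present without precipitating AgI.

[Ag^+] = 5.2 × 10^-16 M

AgI(s) ⇌ Ag^+ + I^-
Ksp = [Ag^+][I^-]
Precipitation begins when Q = Ksp. With [I^-] = 0.075 M:
3.9 × 10^-17 = (0.075) × [Ag^+]
[Ag^+] = (3.9 × 10^-17 / 7.5 × 10^-2) = 5.2 x 10^-16 M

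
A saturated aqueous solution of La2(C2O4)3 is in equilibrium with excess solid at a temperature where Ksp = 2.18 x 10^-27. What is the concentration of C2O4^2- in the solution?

5.47 × 10^-6 M

La2(C2O4)3(s) ⇌ 2 La^3+(aq) + 3 C2O4^2-(aq)
Ksp = [La^3+]^2[C2O4^2-]^3
Let s = molar solubility. Then [La^3+] = 2s and [C2O4^2-] = 3s.
Substituting: Ksp = (2s)^2(3s)^3 = 108s^5
s^5 = 2.18 x 10^-27 / 108, so s = 1.824 × 10^-6 M
[C2O4^2-] = 3s = 5.47 x 10^-6 M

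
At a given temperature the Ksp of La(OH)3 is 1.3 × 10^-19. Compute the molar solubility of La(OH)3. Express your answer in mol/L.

s = 8.3 × 10^-6 M

La(OH)3(s) <=> La^3+ + 3 OH^-
Ksp = [La^3+][OH^-]^3
If s mol/L of La(OH)3 dissolves, [La^3+] = s and [OH^-] = 3s.
Ksp = s(3s)^3 = 27s^4
s = (1.3 × 10^-19 / 27)^(1/4) = 8.3 x 10^-6 M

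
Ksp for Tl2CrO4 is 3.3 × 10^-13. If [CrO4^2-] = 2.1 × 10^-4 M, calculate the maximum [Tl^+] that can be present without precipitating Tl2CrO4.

[Tl^+] ≈ 4.0e-5 M

Tl2CrO4(s) <=> 2 Tl^+ + CrO4^2-
Ksp = [Tl^+]^2[CrO4^2-]
Precipitation begins when Q = Ksp. With [CrO4^2-] = 2.1 × 10^-4 M:
3.3 × 10^-13 = (2.1 × 10^-4) × [Tl^+]^2
[Tl^+] = (3.3 × 10^-13 / 2.1 x 10^-4)^(1/2) = 4.0 x 10^-5 M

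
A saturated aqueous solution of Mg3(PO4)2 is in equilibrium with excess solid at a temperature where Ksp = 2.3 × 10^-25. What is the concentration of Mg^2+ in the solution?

1.4 × 10^-5 M

Mg3(PO4)2(s) <=> 3 Mg^2+(aq) + 2 PO4^3-(aq)
Ksp = [Mg^2+]^3[PO4^3-]^2
With molar solubility s: [Mg^2+] = 3s, [PO4^3-] = 2s.
Ksp = (3s)^3(2s)^2 = 108s^5
s = (2.3 × 10^-25 / 108)^(1/5) = 4.63 × 10^-6 M
[Mg^2+] = 3s = 1.4 × 10^-5 M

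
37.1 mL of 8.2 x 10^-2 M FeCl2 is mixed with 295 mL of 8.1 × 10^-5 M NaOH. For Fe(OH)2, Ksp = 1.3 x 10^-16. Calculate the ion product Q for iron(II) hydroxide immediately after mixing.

Q = 4.7 × 10^-11

Total volume = 37.1 + 295 = 332.1 mL.
[Fe^2+] = 8.2 x 10^-2 × (37.1/332.1) = 9.16 x 10^-3 M
[OH^-] = 8.1 × 10^-5 × (295/332.1) = 7.20 × 10^-5 M
Fe(OH)2(s) ⇌ Fe^2+(aq) + 2 OH^-(aq), so Q = [Fe^2+][OH^-]^2
Q = (9.16 × 10^-3)(7.20 × 10^-5)^2 = 4.7 x 10^-11
Q > Ksp, so Fe(OH)2 will precipitate.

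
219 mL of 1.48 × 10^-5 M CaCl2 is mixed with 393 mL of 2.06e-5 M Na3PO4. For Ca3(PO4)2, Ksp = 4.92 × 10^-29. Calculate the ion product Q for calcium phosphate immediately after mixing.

Total volume = 219 + 393 = 612 mL.
[Ca^2+] = 1.48 x 10^-5 × (219/612) = 5.296 x 10^-6 M
[PO4^3-] = 2.06 × 10^-5 × (393/612) = 1.323 x 10^-5 M
Ca3(PO4)2(s) ⇌ 3 Ca^2+ + 2 PO4^3-, so Q = [Ca^2+]^3[PO4^3-]^2
Q = (5.296 × 10^-6)^3(1.323 x 10^-5)^2 = 2.60 × 10^-26
Q > Ksp, so Ca3(PO4)2 will precipitate.

Q ≈ 2.60 x 10^-26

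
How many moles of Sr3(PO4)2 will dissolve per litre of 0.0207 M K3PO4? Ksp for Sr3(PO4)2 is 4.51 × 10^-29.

Sr3(PO4)2(s) ⇌ 3 Sr^2+ + 2 PO4^3-
Ksp = [Sr^2+]^3[PO4^3-]^2
If s mol/L dissolves here, [Sr^2+] = 3s, [PO4^3-] = 0.0207 + 2s ≈ 0.0207 (common-ion effect: PO4^3- is already 0.0207 M).
Ksp ≈ (3s)^3 × (0.0207)^2
s = 1.57 × 10^-9 M
Check: 2s = 3.1 × 10^-9 ≪ 0.0207, so the approximation is valid.

s = 1.57 × 10^-9 M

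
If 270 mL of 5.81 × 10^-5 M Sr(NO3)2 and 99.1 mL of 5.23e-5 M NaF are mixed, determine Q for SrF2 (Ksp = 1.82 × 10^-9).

Q = 8.38 × 10^-15

Total volume = 270 + 99.1 = 369.1 mL.
[Sr^2+] = 5.81 × 10^-5 × (270/369.1) = 4.250 × 10^-5 M
[F^-] = 5.23 × 10^-5 × (99.1/369.1) = 1.404 × 10^-5 M
SrF2(s) ⇌ Sr^2+ + 2 F^-, so Q = [Sr^2+][F^-]^2
Q = (4.250 × 10^-5)(1.404 x 10^-5)^2 = 8.38 × 10^-15
Q < Ksp, so no precipitate of SrF2 forms.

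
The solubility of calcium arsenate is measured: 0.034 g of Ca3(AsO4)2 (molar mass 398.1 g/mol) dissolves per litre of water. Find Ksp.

Molar solubility s = (3.4 x 10^-2 g/L) / (398.1 g/mol) = 8.54 × 10^-5 M.
Ca3(AsO4)2(s) <=> 3 Ca^2+(aq) + 2 AsO4^3-(aq)
If s mol/L of Ca3(AsO4)2 dissolves, [Ca^2+] = 3s and [AsO4^3-] = 2s.
Ksp = [Ca^2+]^3[AsO4^3-]^2
So Ksp = (3s)^3 × (2s)^2 = 108s^5
Ksp = 108 × (8.54 × 10^-5)^5 = 4.9 × 10^-19

Ksp = 4.9 × 10^-19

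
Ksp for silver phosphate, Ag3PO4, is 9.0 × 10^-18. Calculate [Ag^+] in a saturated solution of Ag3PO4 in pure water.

Ag3PO4(s) <=> 3 Ag^+(aq) + PO4^3-(aq)
Ksp = [Ag^+]^3[PO4^3-]
With molar solubility s: [Ag^+] = 3s, [PO4^3-] = s.
Substituting: Ksp = (3s)^3s = 27s^4
s = (9.0 × 10^-18 / 27)^(1/4) = 2.40 x 10^-5 M
[Ag^+] = 3s = 7.2 × 10^-5 M

[Ag^+] = 7.2e-5 M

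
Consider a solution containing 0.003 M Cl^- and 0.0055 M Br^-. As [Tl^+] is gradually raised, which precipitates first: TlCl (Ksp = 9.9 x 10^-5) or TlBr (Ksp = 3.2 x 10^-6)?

TlBr

Precipitation of each salt starts when its ion product equals its Ksp.
For TlCl: 9.9 x 10^-5 = 0.003 × [Tl^+]  ⇒  [Tl^+] = 3.3 × 10^-2 M.
For TlBr: 3.2 x 10^-6 = 0.0055 × [Tl^+]  ⇒  [Tl^+] = 5.8 × 10^-4 M.
The salt with the lower threshold [Tl^+] precipitates first: TlBr.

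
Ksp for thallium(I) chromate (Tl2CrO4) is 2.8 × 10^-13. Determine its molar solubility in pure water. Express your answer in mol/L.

s ≈ 4.1 × 10^-5 M

Tl2CrO4(s) <=> 2 Tl^+ + CrO4^2-
Ksp = [Tl^+]^2[CrO4^2-]
For each mole of Tl2CrO4 that dissolves: [Tl^+] = 2s, [CrO4^2-] = s.
So Ksp = (2s)^2 × s = 4s^3
s = (2.8 × 10^-13 / 4)^(1/3) = 4.1 × 10^-5 M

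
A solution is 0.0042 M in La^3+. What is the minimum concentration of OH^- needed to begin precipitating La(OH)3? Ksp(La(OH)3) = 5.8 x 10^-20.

La(OH)3(s) ⇌ La^3+ + 3 OH^-
Ksp = [La^3+][OH^-]^3
Precipitation begins when Q = Ksp. With [La^3+] = 0.0042 M:
5.8 x 10^-20 = (0.0042) × [OH^-]^3
[OH^-] = (5.8 x 10^-20 / 4.2 × 10^-3)^(1/3) = 2.4 x 10^-6 M

[OH^-] ≈ 2.4 × 10^-6 M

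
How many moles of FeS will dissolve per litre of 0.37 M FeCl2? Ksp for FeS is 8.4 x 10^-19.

FeS(s) <=> Fe^2+ + S^2-
Ksp = [Fe^2+][S^2-]
Let s = moles of FeS that dissolve per litre. [Fe^2+] = 0.37 + s ≈ 0.37, [S^2-] = s (common-ion effect: Fe^2+ is already 0.37 M).
Ksp ≈ 0.37 × s
s = 2.3 x 10^-18 M
Check: s = 2.3 x 10^-18 ≪ 0.37, so the approximation is valid.

2.3 x 10^-18 M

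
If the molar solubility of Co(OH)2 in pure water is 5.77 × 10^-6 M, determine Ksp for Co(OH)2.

Ksp ≈ 7.68 × 10^-16

Co(OH)2(s) <=> Co^2+(aq) + 2 OH^-(aq)
If s mol/L of Co(OH)2 dissolves, [Co^2+] = s and [OH^-] = 2s.
Ksp = [Co^2+][OH^-]^2
So Ksp = s × (2s)^2 = 4s^3
Ksp = 4 × (5.77 × 10^-6)^3 = 7.68 × 10^-16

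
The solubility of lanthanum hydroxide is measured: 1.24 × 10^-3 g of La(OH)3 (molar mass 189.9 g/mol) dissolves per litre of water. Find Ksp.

Ksp ≈ 4.91 × 10^-20

Molar solubility s = (1.24 x 10^-3 g/L) / (189.9 g/mol) = 6.530 x 10^-6 M.
La(OH)3(s) ⇌ La^3+ + 3 OH^-
Let s = molar solubility. Then [La^3+] = s and [OH^-] = 3s.
Ksp = [La^3+][OH^-]^3
Ksp = s(3s)^3 = 27s^4
With s = 6.530 × 10^-6: Ksp = 4.91 × 10^-20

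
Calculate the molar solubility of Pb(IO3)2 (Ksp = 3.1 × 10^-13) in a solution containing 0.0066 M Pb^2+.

3.4e-6 M

Pb(IO3)2(s) ⇌ Pb^2+(aq) + 2 IO3^-(aq)
Ksp = [Pb^2+][IO3^-]^2
Let s be the molar solubility in this solution. [Pb^2+] = 0.0066 + s ≈ 0.0066, [IO3^-] = 2s (since the Pb^2+ already present dominates).
Ksp ≈ 0.0066 × (2s)^2
s = 3.4 x 10^-6 M
Check: s = 3.4 x 10^-6 ≪ 0.0066, so the approximation is valid.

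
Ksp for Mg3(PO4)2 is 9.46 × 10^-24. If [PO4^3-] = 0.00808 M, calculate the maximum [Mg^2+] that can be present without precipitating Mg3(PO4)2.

Mg3(PO4)2(s) <=> 3 Mg^2+ + 2 PO4^3-
Ksp = [Mg^2+]^3[PO4^3-]^2
Precipitation begins when Q = Ksp. With [PO4^3-] = 0.00808 M:
9.46 × 10^-24 = (0.00808)^2 × [Mg^2+]^3
[Mg^2+] = (9.46 × 10^-24 / 6.529 × 10^-5)^(1/3) = 5.25 × 10^-7 M

5.25 × 10^-7 M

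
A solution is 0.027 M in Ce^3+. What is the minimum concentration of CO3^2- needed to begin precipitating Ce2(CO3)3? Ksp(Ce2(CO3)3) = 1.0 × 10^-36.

Ce2(CO3)3(s) <=> 2 Ce^3+(aq) + 3 CO3^2-(aq)
Ksp = [Ce^3+]^2[CO3^2-]^3
Precipitation begins when Q = Ksp. With [Ce^3+] = 0.027 M:
1.0 × 10^-36 = (0.027)^2 × [CO3^2-]^3
[CO3^2-] = (1.0 × 10^-36 / 7.29 x 10^-4)^(1/3) = 1.1 × 10^-11 M

1.1 x 10^-11 M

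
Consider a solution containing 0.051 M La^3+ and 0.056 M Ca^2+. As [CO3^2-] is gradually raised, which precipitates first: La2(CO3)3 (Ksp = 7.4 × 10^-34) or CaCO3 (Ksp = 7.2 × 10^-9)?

Each salt begins to precipitate when Q = Ksp, i.e. when [CO3^2-] reaches its threshold.
For La2(CO3)3: 7.4 × 10^-34 = (0.051)^2 × [CO3^2-]^3  ⇒  [CO3^2-] = 6.6 × 10^-11 M.
For CaCO3: 7.2 × 10^-9 = 0.056 × [CO3^2-]  ⇒  [CO3^2-] = 1.3 x 10^-7 M.
The salt with the lower threshold [CO3^2-] precipitates first: La2(CO3)3.

La2(CO3)3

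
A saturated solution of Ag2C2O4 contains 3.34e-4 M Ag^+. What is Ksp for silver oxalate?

Ksp ≈ 1.86 × 10^-11

Ag2C2O4(s) ⇌ 2 Ag^+(aq) + C2O4^2-(aq)
Stoichiometry gives [C2O4^2-] = (1/2)[Ag^+] = 1.670 × 10^-4 M.
Ksp = [Ag^+]^2[C2O4^2-]
Ksp = (3.34 × 10^-4)^2 × 1.670 × 10^-4 = 1.86 × 10^-11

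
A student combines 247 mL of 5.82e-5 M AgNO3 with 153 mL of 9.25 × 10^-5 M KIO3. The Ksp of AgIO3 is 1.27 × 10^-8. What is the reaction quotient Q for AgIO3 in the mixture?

Total volume = 247 + 153 = 400 mL.
[Ag^+] = 5.82 × 10^-5 × (247/400) = 3.594 × 10^-5 M
[IO3^-] = 9.25 × 10^-5 × (153/400) = 3.538 x 10^-5 M
AgIO3(s) <=> Ag^+ + IO3^-, so Q = [Ag^+][IO3^-]
Q = (3.594 × 10^-5)(3.538 × 10^-5) = 1.27 x 10^-9
Q < Ksp, so no precipitate of AgIO3 forms.

Q ≈ 1.27e-9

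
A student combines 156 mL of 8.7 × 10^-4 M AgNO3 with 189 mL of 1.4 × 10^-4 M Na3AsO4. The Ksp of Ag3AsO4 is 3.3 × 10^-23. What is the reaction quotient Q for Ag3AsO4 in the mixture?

Total volume = 156 + 189 = 345 mL.
[Ag^+] = 8.7 × 10^-4 × (156/345) = 3.93 × 10^-4 M
[AsO4^3-] = 1.4 x 10^-4 × (189/345) = 7.67 × 10^-5 M
Ag3AsO4(s) ⇌ 3 Ag^+(aq) + AsO4^3-(aq), so Q = [Ag^+]^3[AsO4^3-]
Q = (3.93 × 10^-4)^3(7.67 x 10^-5) = 4.7 × 10^-15
Q > Ksp, so Ag3AsO4 will precipitate.

4.7 x 10^-15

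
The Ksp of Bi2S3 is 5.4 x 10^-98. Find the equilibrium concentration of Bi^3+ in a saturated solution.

Bi2S3(s) ⇌ 2 Bi^3+ + 3 S^2-
Ksp = [Bi^3+]^2[S^2-]^3
Let s = molar solubility. Then [Bi^3+] = 2s and [S^2-] = 3s.
Substituting: Ksp = (2s)^2(3s)^3 = 108s^5
Solving, s = (5.4 x 10^-98/108)^(1/5) = 1.38 × 10^-20 M
[Bi^3+] = 2s = 2.8 × 10^-20 M

2.8 x 10^-20 M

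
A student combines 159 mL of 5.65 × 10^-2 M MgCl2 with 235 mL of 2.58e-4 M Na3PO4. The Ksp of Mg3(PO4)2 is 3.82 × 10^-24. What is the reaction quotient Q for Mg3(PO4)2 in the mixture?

Q = 2.81 × 10^-13

Total volume = 159 + 235 = 394 mL.
[Mg^2+] = 5.65 × 10^-2 × (159/394) = 2.280 x 10^-2 M
[PO4^3-] = 2.58 × 10^-4 × (235/394) = 1.539 x 10^-4 M
Mg3(PO4)2(s) ⇌ 3 Mg^2+ + 2 PO4^3-, so Q = [Mg^2+]^3[PO4^3-]^2
Q = (2.280 × 10^-2)^3(1.539 × 10^-4)^2 = 2.81 × 10^-13
Q > Ksp, so Mg3(PO4)2 will precipitate.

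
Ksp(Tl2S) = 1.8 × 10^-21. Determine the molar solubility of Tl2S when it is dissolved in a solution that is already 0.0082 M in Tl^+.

2.7 × 10^-17 M

Tl2S(s) ⇌ 2 Tl^+ + S^2-
Ksp = [Tl^+]^2[S^2-]
Let s = moles of Tl2S that dissolve per litre. [Tl^+] = 0.0082 + 2s ≈ 0.0082, [S^2-] = s (Ksp is small, so little additional dissolves).
Ksp ≈ (0.0082)^2 × s
s = 2.7 × 10^-17 M
Check: 2s = 5.4 × 10^-17 ≪ 0.0082, so the approximation is valid.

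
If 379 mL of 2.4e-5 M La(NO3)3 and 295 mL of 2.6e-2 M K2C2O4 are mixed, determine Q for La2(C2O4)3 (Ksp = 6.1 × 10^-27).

Total volume = 379 + 295 = 674 mL.
[La^3+] = 2.4 × 10^-5 × (379/674) = 1.35 × 10^-5 M
[C2O4^2-] = 2.6 x 10^-2 × (295/674) = 1.14 × 10^-2 M
La2(C2O4)3(s) ⇌ 2 La^3+(aq) + 3 C2O4^2-(aq), so Q = [La^3+]^2[C2O4^2-]^3
Q = (1.35 × 10^-5)^2(1.14 x 10^-2)^3 = 2.7 × 10^-16
Q > Ksp, so La2(C2O4)3 will precipitate.

Q = 2.7e-16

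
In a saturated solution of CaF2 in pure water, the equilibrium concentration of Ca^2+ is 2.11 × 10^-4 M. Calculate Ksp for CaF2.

CaF2(s) ⇌ Ca^2+(aq) + 2 F^-(aq)
Stoichiometry gives [F^-] = (2/1)[Ca^2+] = 4.220 × 10^-4 M.
Ksp = [Ca^2+][F^-]^2
Ksp = 2.11 × 10^-4 × (4.220 × 10^-4)^2 = 3.76 × 10^-11

Ksp ≈ 3.76e-11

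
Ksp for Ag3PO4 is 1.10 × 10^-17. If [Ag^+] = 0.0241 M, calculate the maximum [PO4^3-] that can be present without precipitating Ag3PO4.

Ag3PO4(s) ⇌ 3 Ag^+(aq) + PO4^3-(aq)
Ksp = [Ag^+]^3[PO4^3-]
Precipitation begins when Q = Ksp. With [Ag^+] = 0.0241 M:
1.10 × 10^-17 = (0.0241)^3 × [PO4^3-]
[PO4^3-] = (1.10 × 10^-17 / 1.400 × 10^-5) = 7.86 x 10^-13 M

7.86e-13 M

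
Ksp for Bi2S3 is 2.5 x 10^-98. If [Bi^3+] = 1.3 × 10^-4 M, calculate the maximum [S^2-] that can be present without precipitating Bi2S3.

Bi2S3(s) ⇌ 2 Bi^3+ + 3 S^2-
Ksp = [Bi^3+]^2[S^2-]^3
Precipitation begins when Q = Ksp. With [Bi^3+] = 1.3 × 10^-4 M:
2.5 x 10^-98 = (1.3 × 10^-4)^2 × [S^2-]^3
[S^2-] = (2.5 x 10^-98 / 1.69 × 10^-8)^(1/3) = 1.1 × 10^-30 M

1.1 × 10^-30 M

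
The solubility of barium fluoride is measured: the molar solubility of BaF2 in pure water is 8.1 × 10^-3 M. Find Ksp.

2.1e-6

BaF2(s) ⇌ Ba^2+(aq) + 2 F^-(aq)
If s mol/L of BaF2 dissolves, [Ba^2+] = s and [F^-] = 2s.
Ksp = [Ba^2+][F^-]^2
Substituting: Ksp = s(2s)^2 = 4s^3
Ksp = 4 × (8.1 x 10^-3)^3 = 2.1 × 10^-6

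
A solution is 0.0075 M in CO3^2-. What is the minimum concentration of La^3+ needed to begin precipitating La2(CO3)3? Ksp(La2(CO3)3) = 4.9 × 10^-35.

[La^3+] ≈ 1.1 × 10^-14 M

La2(CO3)3(s) ⇌ 2 La^3+(aq) + 3 CO3^2-(aq)
Ksp = [La^3+]^2[CO3^2-]^3
Precipitation begins when Q = Ksp. With [CO3^2-] = 0.0075 M:
4.9 × 10^-35 = (0.0075)^3 × [La^3+]^2
[La^3+] = (4.9 × 10^-35 / 4.22 × 10^-7)^(1/2) = 1.1 x 10^-14 M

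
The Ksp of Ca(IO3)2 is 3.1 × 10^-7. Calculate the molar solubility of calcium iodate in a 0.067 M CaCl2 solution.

Ca(IO3)2(s) ⇌ Ca^2+(aq) + 2 IO3^-(aq)
Ksp = [Ca^2+][IO3^-]^2
If s mol/L dissolves here, [Ca^2+] = 0.067 + s ≈ 0.067, [IO3^-] = 2s (since Ca^2+ from CaCl2 dominates).
Ksp ≈ 0.067 × (2s)^2
s = 1.1 x 10^-3 M
Check: s = 1.1 x 10^-3 ≪ 0.067, so the approximation is valid.

s = 1.1 × 10^-3 M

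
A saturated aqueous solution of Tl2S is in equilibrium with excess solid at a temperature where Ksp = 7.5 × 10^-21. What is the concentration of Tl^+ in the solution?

[Tl^+] = 2.5 × 10^-7 M

Tl2S(s) <=> 2 Tl^+(aq) + S^2-(aq)
Ksp = [Tl^+]^2[S^2-]
If s mol/L of Tl2S dissolves, [Tl^+] = 2s and [S^2-] = s.
So Ksp = (2s)^2 × s = 4s^3
Solving, s = (7.5 × 10^-21/4)^(1/3) = 1.23 x 10^-7 M
[Tl^+] = 2s = 2.5 × 10^-7 M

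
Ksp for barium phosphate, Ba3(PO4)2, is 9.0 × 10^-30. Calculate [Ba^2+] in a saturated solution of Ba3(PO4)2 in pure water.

Ba3(PO4)2(s) ⇌ 3 Ba^2+(aq) + 2 PO4^3-(aq)
Ksp = [Ba^2+]^3[PO4^3-]^2
With molar solubility s: [Ba^2+] = 3s, [PO4^3-] = 2s.
Substituting: Ksp = (3s)^3(2s)^2 = 108s^5
s^5 = 9.0 × 10^-30 / 108, so s = 6.08 × 10^-7 M
[Ba^2+] = 3s = 1.8 x 10^-6 M

1.8 x 10^-6 M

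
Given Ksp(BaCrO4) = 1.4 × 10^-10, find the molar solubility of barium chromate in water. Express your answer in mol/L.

BaCrO4(s) ⇌ Ba^2+ + CrO4^2-
Ksp = [Ba^2+][CrO4^2-]
For each mole of BaCrO4 that dissolves: [Ba^2+] = s, [CrO4^2-] = s.
Ksp = s^2
s = (1.4 × 10^-10)^(1/2) = 1.2 x 10^-5 M

s ≈ 1.2 × 10^-5 M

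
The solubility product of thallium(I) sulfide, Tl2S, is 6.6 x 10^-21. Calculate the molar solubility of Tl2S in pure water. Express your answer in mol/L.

s ≈ 1.2 x 10^-7 M

Tl2S(s) <=> 2 Tl^+ + S^2-
Ksp = [Tl^+]^2[S^2-]
With molar solubility s: [Tl^+] = 2s, [S^2-] = s.
So Ksp = (2s)^2 × s = 4s^3
s = (6.6 x 10^-21 / 4)^(1/3) = 1.2 x 10^-7 M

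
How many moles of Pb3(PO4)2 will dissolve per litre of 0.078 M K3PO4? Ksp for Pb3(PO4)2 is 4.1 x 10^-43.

1.4 × 10^-14 M

Pb3(PO4)2(s) <=> 3 Pb^2+(aq) + 2 PO4^3-(aq)
Ksp = [Pb^2+]^3[PO4^3-]^2
If s mol/L dissolves here, [Pb^2+] = 3s, [PO4^3-] = 0.078 + 2s ≈ 0.078 (Ksp is small, so little additional dissolves).
Ksp ≈ (3s)^3 × (0.078)^2
s = 1.4 × 10^-14 M
Check: 2s = 2.7 x 10^-14 ≪ 0.078, so the approximation is valid.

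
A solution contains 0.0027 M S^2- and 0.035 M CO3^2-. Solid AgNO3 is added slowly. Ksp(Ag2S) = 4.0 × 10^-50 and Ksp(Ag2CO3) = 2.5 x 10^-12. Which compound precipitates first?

Precipitation of each salt starts when its ion product equals its Ksp.
For Ag2S: 4.0 × 10^-50 = 0.0027 × [Ag^+]^2  ⇒  [Ag^+] = 3.8 × 10^-24 M.
For Ag2CO3: 2.5 x 10^-12 = 0.035 × [Ag^+]^2  ⇒  [Ag^+] = 8.5 × 10^-6 M.
The salt with the lower threshold [Ag^+] precipitates first: Ag2S.

Ag2S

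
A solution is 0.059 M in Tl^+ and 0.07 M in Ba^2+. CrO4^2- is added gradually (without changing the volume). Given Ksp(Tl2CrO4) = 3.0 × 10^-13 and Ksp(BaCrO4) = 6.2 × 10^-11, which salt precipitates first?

Tl2CrO4

Precipitation of each salt starts when its ion product equals its Ksp.
For Tl2CrO4: 3.0 × 10^-13 = (0.059)^2 × [CrO4^2-]  ⇒  [CrO4^2-] = 8.6 × 10^-11 M.
For BaCrO4: 6.2 × 10^-11 = 0.07 × [CrO4^2-]  ⇒  [CrO4^2-] = 8.9 × 10^-10 M.
The salt with the lower threshold [CrO4^2-] precipitates first: Tl2CrO4.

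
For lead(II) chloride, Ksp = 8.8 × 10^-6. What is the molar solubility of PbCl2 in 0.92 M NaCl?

PbCl2(s) ⇌ Pb^2+ + 2 Cl^-
Ksp = [Pb^2+][Cl^-]^2
Let s = moles of PbCl2 that dissolve per litre. [Pb^2+] = s, [Cl^-] = 0.92 + 2s ≈ 0.92 (common-ion effect: Cl^- is already 0.92 M).
Ksp ≈ s × (0.92)^2
s = 1.0 × 10^-5 M
Check: 2s = 2.1 × 10^-5 ≪ 0.92, so the approximation is valid.

s = 1.0 × 10^-5 M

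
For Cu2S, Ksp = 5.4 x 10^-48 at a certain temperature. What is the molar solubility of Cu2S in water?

s ≈ 1.1 x 10^-16 M

Cu2S(s) ⇌ 2 Cu^+ + S^2-
Ksp = [Cu^+]^2[S^2-]
With molar solubility s: [Cu^+] = 2s, [S^2-] = s.
Substituting: Ksp = (2s)^2s = 4s^3
s^3 = 5.4 x 10^-48 / 4, so s = 1.1 x 10^-16 M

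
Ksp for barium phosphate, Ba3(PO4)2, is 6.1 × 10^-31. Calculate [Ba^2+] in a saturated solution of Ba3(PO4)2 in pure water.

Ba3(PO4)2(s) <=> 3 Ba^2+(aq) + 2 PO4^3-(aq)
Ksp = [Ba^2+]^3[PO4^3-]^2
With molar solubility s: [Ba^2+] = 3s, [PO4^3-] = 2s.
Substituting: Ksp = (3s)^3(2s)^2 = 108s^5
s^5 = 6.1 × 10^-31 / 108, so s = 3.55 × 10^-7 M
[Ba^2+] = 3s = 1.1 x 10^-6 M

[Ba^2+] = 1.1e-6 M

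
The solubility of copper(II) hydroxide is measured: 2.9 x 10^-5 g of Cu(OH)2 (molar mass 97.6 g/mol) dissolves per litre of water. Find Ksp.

1.0e-19

Molar solubility s = (2.9 x 10^-5 g/L) / (97.6 g/mol) = 2.97 x 10^-7 M.
Cu(OH)2(s) ⇌ Cu^2+ + 2 OH^-
Let s = molar solubility. Then [Cu^2+] = s and [OH^-] = 2s.
Ksp = [Cu^2+][OH^-]^2
Substituting: Ksp = s(2s)^2 = 4s^3
With s = 2.97 × 10^-7: Ksp = 1.0 × 10^-19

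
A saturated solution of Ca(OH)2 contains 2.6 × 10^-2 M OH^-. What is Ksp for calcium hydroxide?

Ca(OH)2(s) ⇌ Ca^2+ + 2 OH^-
Stoichiometry gives [Ca^2+] = (1/2)[OH^-] = 1.30 × 10^-2 M.
Ksp = [Ca^2+][OH^-]^2
Ksp = 1.30 x 10^-2 × (2.6 x 10^-2)^2 = 8.8 × 10^-6

Ksp ≈ 8.8 × 10^-6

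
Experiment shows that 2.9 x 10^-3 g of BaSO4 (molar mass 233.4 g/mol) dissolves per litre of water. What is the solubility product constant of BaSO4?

Molar solubility s = (2.9 × 10^-3 g/L) / (233.4 g/mol) = 1.24 x 10^-5 M.
BaSO4(s) ⇌ Ba^2+(aq) + SO4^2-(aq)
With molar solubility s: [Ba^2+] = s, [SO4^2-] = s.
Ksp = [Ba^2+][SO4^2-]
Ksp = (s)(s) = s^2
With s = 1.24 x 10^-5: Ksp = 1.5 × 10^-10

Ksp = 1.5 x 10^-10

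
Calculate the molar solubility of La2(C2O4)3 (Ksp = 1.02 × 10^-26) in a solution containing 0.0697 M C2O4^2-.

La2(C2O4)3(s) ⇌ 2 La^3+ + 3 C2O4^2-
Ksp = [La^3+]^2[C2O4^2-]^3
If s mol/L dissolves here, [La^3+] = 2s, [C2O4^2-] = 0.0697 + 3s ≈ 0.0697 (Ksp is small, so little additional dissolves).
Ksp ≈ (2s)^2 × (0.0697)^3
s = 2.74 × 10^-12 M
Check: 3s = 8.2 × 10^-12 ≪ 0.0697, so the approximation is valid.

s ≈ 2.74 × 10^-12 M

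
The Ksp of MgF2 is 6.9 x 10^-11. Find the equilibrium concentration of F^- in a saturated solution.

[F^-] = 5.2 × 10^-4 M

MgF2(s) <=> Mg^2+ + 2 F^-
Ksp = [Mg^2+][F^-]^2
With molar solubility s: [Mg^2+] = s, [F^-] = 2s.
Substituting: Ksp = s(2s)^2 = 4s^3
Solving, s = (6.9 x 10^-11/4)^(1/3) = 2.58 × 10^-4 M
[F^-] = 2s = 5.2 x 10^-4 M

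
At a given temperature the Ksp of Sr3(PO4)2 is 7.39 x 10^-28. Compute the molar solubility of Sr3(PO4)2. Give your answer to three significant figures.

s ≈ 1.47e-6 M

Sr3(PO4)2(s) ⇌ 3 Sr^2+ + 2 PO4^3-
Ksp = [Sr^2+]^3[PO4^3-]^2
For each mole of Sr3(PO4)2 that dissolves: [Sr^2+] = 3s, [PO4^3-] = 2s.
Ksp = (3s)^3(2s)^2 = 108s^5
s = (7.39 x 10^-28 / 108)^(1/5) = 1.47 x 10^-6 M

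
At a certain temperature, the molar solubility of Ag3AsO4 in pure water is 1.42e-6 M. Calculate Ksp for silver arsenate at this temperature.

Ag3AsO4(s) <=> 3 Ag^+ + AsO4^3-
With molar solubility s: [Ag^+] = 3s, [AsO4^3-] = s.
Ksp = [Ag^+]^3[AsO4^3-]
Ksp = (3s)^3s = 27s^4
Ksp = 27 × (1.42 × 10^-6)^4 = 1.10 × 10^-22

Ksp ≈ 1.10 × 10^-22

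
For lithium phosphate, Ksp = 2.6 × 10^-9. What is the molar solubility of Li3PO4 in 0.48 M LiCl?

Li3PO4(s) <=> 3 Li^+(aq) + PO4^3-(aq)
Ksp = [Li^+]^3[PO4^3-]
Let s be the molar solubility in this solution. [Li^+] = 0.48 + 3s ≈ 0.48, [PO4^3-] = s (common-ion effect: Li^+ is already 0.48 M).
Ksp ≈ (0.48)^3 × s
s = 2.4 × 10^-8 M
Check: 3s = 7.1 × 10^-8 ≪ 0.48, so the approximation is valid.

2.4 × 10^-8 M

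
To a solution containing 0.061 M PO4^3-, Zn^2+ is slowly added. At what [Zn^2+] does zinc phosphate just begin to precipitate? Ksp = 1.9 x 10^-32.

[Zn^2+] ≈ 1.7 × 10^-10 M

Zn3(PO4)2(s) ⇌ 3 Zn^2+ + 2 PO4^3-
Ksp = [Zn^2+]^3[PO4^3-]^2
Precipitation begins when Q = Ksp. With [PO4^3-] = 0.061 M:
1.9 x 10^-32 = (0.061)^2 × [Zn^2+]^3
[Zn^2+] = (1.9 x 10^-32 / 3.72 x 10^-3)^(1/3) = 1.7 x 10^-10 M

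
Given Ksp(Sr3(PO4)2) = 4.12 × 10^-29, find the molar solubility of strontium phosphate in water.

Sr3(PO4)2(s) ⇌ 3 Sr^2+(aq) + 2 PO4^3-(aq)
Ksp = [Sr^2+]^3[PO4^3-]^2
With molar solubility s: [Sr^2+] = 3s, [PO4^3-] = 2s.
So Ksp = (3s)^3 × (2s)^2 = 108s^5
s = (4.12 × 10^-29 / 108)^(1/5) = 8.25 × 10^-7 M

s ≈ 8.25e-7 M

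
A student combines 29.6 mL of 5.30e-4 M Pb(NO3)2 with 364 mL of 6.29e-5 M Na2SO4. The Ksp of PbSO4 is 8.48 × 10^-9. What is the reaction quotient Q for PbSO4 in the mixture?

Total volume = 29.6 + 364 = 393.6 mL.
[Pb^2+] = 5.30 x 10^-4 × (29.6/393.6) = 3.986 × 10^-5 M
[SO4^2-] = 6.29 × 10^-5 × (364/393.6) = 5.817 × 10^-5 M
PbSO4(s) <=> Pb^2+(aq) + SO4^2-(aq), so Q = [Pb^2+][SO4^2-]
Q = (3.986 × 10^-5)(5.817 x 10^-5) = 2.32 × 10^-9
Q < Ksp, so no precipitate of PbSO4 forms.

Q = 2.32 × 10^-9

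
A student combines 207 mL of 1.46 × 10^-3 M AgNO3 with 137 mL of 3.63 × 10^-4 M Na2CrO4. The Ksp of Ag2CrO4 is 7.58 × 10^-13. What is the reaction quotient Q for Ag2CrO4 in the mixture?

Total volume = 207 + 137 = 344 mL.
[Ag^+] = 1.46 × 10^-3 × (207/344) = 8.785 x 10^-4 M
[CrO4^2-] = 3.63 × 10^-4 × (137/344) = 1.446 × 10^-4 M
Ag2CrO4(s) <=> 2 Ag^+ + CrO4^2-, so Q = [Ag^+]^2[CrO4^2-]
Q = (8.785 × 10^-4)^2(1.446 × 10^-4) = 1.12 × 10^-10
Q > Ksp, so Ag2CrO4 will precipitate.

1.12 x 10^-10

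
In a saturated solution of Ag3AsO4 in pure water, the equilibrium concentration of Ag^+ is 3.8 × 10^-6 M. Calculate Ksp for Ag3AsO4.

Ag3AsO4(s) <=> 3 Ag^+(aq) + AsO4^3-(aq)
Stoichiometry gives [AsO4^3-] = (1/3)[Ag^+] = 1.27 x 10^-6 M.
Ksp = [Ag^+]^3[AsO4^3-]
Ksp = (3.8 × 10^-6)^3 × 1.27 x 10^-6 = 7.0 × 10^-23

7.0 × 10^-23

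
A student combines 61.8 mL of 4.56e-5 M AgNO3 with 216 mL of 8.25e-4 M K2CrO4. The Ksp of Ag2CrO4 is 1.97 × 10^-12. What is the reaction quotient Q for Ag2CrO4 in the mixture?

Total volume = 61.8 + 216 = 277.8 mL.
[Ag^+] = 4.56 x 10^-5 × (61.8/277.8) = 1.014 × 10^-5 M
[CrO4^2-] = 8.25 × 10^-4 × (216/277.8) = 6.415 × 10^-4 M
Ag2CrO4(s) <=> 2 Ag^+ + CrO4^2-, so Q = [Ag^+]^2[CrO4^2-]
Q = (1.014 x 10^-5)^2(6.415 x 10^-4) = 6.60 x 10^-14
Q < Ksp, so no precipitate of Ag2CrO4 forms.

Q = 6.60 x 10^-14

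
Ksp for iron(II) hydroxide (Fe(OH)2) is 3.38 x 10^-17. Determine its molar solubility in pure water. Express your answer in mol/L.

Fe(OH)2(s) <=> Fe^2+ + 2 OH^-
Ksp = [Fe^2+][OH^-]^2
Let s = molar solubility. Then [Fe^2+] = s and [OH^-] = 2s.
Substituting: Ksp = s(2s)^2 = 4s^3
s^3 = 3.38 x 10^-17 / 4, so s = 2.04 x 10^-6 M

s ≈ 2.04 x 10^-6 M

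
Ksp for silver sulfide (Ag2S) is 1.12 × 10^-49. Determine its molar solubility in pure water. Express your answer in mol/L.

s ≈ 3.04 x 10^-17 M

Ag2S(s) ⇌ 2 Ag^+(aq) + S^2-(aq)
Ksp = [Ag^+]^2[S^2-]
Let s = molar solubility. Then [Ag^+] = 2s and [S^2-] = s.
Ksp = (2s)^2s = 4s^3
Solving, s = (1.12 × 10^-49/4)^(1/3) = 3.04 x 10^-17 M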